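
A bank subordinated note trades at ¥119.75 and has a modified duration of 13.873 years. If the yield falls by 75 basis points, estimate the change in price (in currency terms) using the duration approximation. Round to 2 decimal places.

Duration approximation: ΔP/P ≈ -D_mod · Δy = -13.873 × (-0.0075) = +0.1040475.
ΔP ≈ 119.75 × (+0.1040475) = +12.459688125.

+¥12.46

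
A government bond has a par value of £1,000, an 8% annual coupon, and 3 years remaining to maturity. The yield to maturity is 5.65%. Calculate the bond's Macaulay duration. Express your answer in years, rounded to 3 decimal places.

2.790 years

Periodic yield y = 0.0565. Discount each cash flow and weight by its year:
  t   CF        PV=CF/(1+0.0565)^t    t·PV
  1        80.00        75.7217        75.7217
  2        80.00        71.6722       143.3445
  3     1,080.00       915.8308     2,747.4924
  Σ                  1,063.2248     2,966.5586
Price P = Σ PV = 1,063.2248.
Macaulay duration = Σ(t·PV) / P = 2,966.5586 / 1,063.2248 = 2.79015 years.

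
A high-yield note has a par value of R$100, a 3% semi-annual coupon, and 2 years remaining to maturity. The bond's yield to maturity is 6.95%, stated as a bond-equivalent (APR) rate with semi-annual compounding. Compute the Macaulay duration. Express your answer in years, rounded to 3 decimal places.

Periodic yield y = 0.03475. Discount each cash flow and weight by its period:
  t   CF        PV=CF/(1+0.03475)^t    t·PV
  1         1.50         1.4496         1.4496
  2         1.50         1.4009         2.8019
  3         1.50         1.3539         4.0617
  4       101.50        88.5369       354.1476
  Σ                     92.7414       362.4608
Price P = Σ PV = 92.7414.
Macaulay duration = Σ(t·PV) / P = 362.4608 / 92.7414 = 3.90830 half-year periods.
In years: 3.90830 / 2 = 1.95415 years.

1.954 years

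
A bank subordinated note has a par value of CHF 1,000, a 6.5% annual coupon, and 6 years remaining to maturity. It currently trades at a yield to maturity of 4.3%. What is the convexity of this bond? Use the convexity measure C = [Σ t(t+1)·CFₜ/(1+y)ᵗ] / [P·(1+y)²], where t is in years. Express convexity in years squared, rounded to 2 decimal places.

31.84

With y = 0.043:
  t   CF        PV=CF/(1+0.043)^t    t·PV        t(t+1)·PV
  1        65.00        62.3202        62.3202         124.6405
  2        65.00        59.7509       119.5019         358.5056
  3        65.00        57.2876       171.8627         687.4509
  4        65.00        54.9258       219.7031       1,098.5153
  5        65.00        52.6613       263.3066       1,579.8399
  6     1,065.00       827.2633     4,963.5798      34,745.0585
  Σ                  1,114.2091     5,800.2743      38,594.0107
P = 1,114.2091.
Convexity = Σ t(t+1)·PV / [P·(1+y)²] = 38,594.0107 / (1,114.2091 × 1.087849) = 31.84084.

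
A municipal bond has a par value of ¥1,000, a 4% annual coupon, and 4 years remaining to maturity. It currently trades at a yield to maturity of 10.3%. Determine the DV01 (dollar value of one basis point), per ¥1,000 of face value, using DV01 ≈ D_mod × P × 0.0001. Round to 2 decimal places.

Periodic yield y = 0.103.
  t   CF        PV=CF/(1+0.103)^t    t·PV
  1        40.00        36.2647        36.2647
  2        40.00        32.8783        65.7565
  3        40.00        29.8080        89.4241
  4     1,040.00       702.6374     2,810.5498
  Σ                    801.5885     3,001.9952
P = 801.5885; D_Mac = 3.74506 yrs; D_mod = 3.39534 yrs.
DV01 ≈ 3.39534 × 801.5885 × 0.0001 = 0.272166.

¥0.27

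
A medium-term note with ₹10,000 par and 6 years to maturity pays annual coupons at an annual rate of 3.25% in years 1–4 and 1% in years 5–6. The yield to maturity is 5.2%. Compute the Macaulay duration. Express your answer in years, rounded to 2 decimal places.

5.52 years

Periodic yield y = 0.052. Discount each cash flow and weight by its year:
  t   CF        PV=CF/(1+0.052)^t    t·PV
  1       325.00       308.9354       308.9354
  2       325.00       293.6648       587.3296
  3       325.00       279.1490       837.4471
  4       325.00       265.3508     1,061.4032
  5       100.00        77.6106       388.0532
  6    10,100.00     7,451.2123    44,707.2735
  Σ                  8,675.9229    47,890.4420
Price P = Σ PV = 8,675.9229.
Macaulay duration = Σ(t·PV) / P = 47,890.4420 / 8,675.9229 = 5.51992 years.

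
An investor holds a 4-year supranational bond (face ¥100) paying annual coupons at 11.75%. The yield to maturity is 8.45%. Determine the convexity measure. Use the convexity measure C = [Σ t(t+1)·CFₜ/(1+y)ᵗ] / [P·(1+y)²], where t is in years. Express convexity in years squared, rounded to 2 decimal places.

13.87

With y = 0.0845:
  t   CF        PV=CF/(1+0.0845)^t    t·PV        t(t+1)·PV
  1        11.75        10.8345        10.8345          21.6690
  2        11.75         9.9903        19.9806          59.9418
  3        11.75         9.2119        27.6357         110.5428
  4       111.75        80.7847       323.1389       1,615.6947
  Σ                    110.8214       381.5897       1,807.8483
P = 110.8214.
Convexity = Σ t(t+1)·PV / [P·(1+y)²] = 1,807.8483 / (110.8214 × 1.176140) = 13.87009.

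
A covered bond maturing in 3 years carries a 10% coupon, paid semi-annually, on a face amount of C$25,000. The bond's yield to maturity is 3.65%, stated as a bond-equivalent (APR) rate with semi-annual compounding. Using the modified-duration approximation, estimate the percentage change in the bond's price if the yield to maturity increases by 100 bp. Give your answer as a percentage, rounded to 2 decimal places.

Periodic yield y = 0.01825. Modified duration first:
  t   CF        PV=CF/(1+0.01825)^t    t·PV
  1     1,250.00     1,227.5964     1,227.5964
  2     1,250.00     1,205.5943     2,411.1885
  3     1,250.00     1,183.9865     3,551.9596
  4     1,250.00     1,162.7660     4,651.0641
  5     1,250.00     1,141.9259     5,709.6294
  6    26,250.00    23,550.6444   141,303.8665
  Σ                 29,472.5135   158,855.3045
P = 29,472.5135; D_Mac = 5.38995 half-year periods = 2.69497 yrs; D_mod = 2.69497/(1+0.01825) = 2.64667 yrs.
ΔP/P ≈ -D_mod · Δy = -2.64667 × (+0.01) = -0.026467 = -2.6467%.

-2.65%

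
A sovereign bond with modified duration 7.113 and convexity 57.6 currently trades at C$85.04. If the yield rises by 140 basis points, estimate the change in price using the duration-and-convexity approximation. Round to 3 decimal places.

-C$7.988

Duration effect: -D_mod·Δy = -7.113 × (+0.014) = -0.099582
Convexity effect: ½·C·(Δy)² = 0.5 × 57.6 × (0.014)² = +0.0056448
ΔP/P ≈ -0.099582 + 0.0056448 = -0.0939372
ΔP ≈ 85.04 × (-0.0939372) = -7.988419488.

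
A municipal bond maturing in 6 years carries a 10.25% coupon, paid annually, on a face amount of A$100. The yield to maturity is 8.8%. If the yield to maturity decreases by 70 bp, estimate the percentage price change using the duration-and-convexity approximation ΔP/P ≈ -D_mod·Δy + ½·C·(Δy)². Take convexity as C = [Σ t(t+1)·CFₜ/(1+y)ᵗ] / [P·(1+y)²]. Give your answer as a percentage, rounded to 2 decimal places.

+3.16%

With y = 0.088:
  t   CF        PV=CF/(1+0.088)^t    t·PV        t(t+1)·PV
  1        10.25         9.4210         9.4210          18.8419
  2        10.25         8.6590        17.3179          51.9538
  3        10.25         7.9586        23.8758          95.5033
  4        10.25         7.3149        29.2596         146.2980
  5        10.25         6.7233        33.6163         201.6976
  6       110.25        66.4669       398.8012       2,791.6085
  Σ                    106.5436       512.2918       3,305.9031
P = 106.5436; D_Mac = 4.80829 yrs; D_mod = 4.41938 yrs; C = 26.21230.
Duration effect: -4.41938 × (-0.007) = +0.030936
Convexity effect: 0.5 × 26.21230 × (-0.007)² = +0.0006422
ΔP/P ≈ +0.030936 + 0.0006422 = +0.031578 = +3.1578%.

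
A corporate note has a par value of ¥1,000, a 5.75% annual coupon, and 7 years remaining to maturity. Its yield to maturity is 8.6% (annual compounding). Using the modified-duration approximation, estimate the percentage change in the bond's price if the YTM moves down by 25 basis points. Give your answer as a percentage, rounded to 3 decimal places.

+1.348%

Periodic yield y = 0.086. Modified duration first:
  t   CF        PV=CF/(1+0.086)^t    t·PV
  1        57.50        52.9466        52.9466
  2        57.50        48.7538        97.5075
  3        57.50        44.8930       134.6789
  4        57.50        41.3379       165.3517
  5        57.50        38.0644       190.3219
  6        57.50        35.0501       210.3004
  7     1,057.50       593.5695     4,154.9867
  Σ                    854.6152     5,006.0937
P = 854.6152; D_Mac = 5.85772 yrs; D_mod = 5.85772/(1+0.086) = 5.39385 yrs.
ΔP/P ≈ -D_mod · Δy = -5.39385 × (-0.0025) = +0.013485 = +1.3485%.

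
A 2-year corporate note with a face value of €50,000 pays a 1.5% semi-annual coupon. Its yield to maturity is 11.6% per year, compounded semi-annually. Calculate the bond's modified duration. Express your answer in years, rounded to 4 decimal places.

Periodic yield y = 0.058. First find Macaulay duration:
  t   CF        PV=CF/(1+0.058)^t    t·PV
  1       375.00       354.4423       354.4423
  2       375.00       335.0117       670.0233
  3       375.00       316.6462       949.9386
  4    50,375.00    40,204.2892   160,817.1568
  Σ                 41,210.3894   162,791.5611
P = 41,210.3894; Macaulay duration = 162,791.5611 / 41,210.3894 = 3.95026 half-year periods = 1.97513 years.
Modified duration = D_Mac / (1 + y) = 1.97513 / 1.058 = 1.86685 years.

1.8669 years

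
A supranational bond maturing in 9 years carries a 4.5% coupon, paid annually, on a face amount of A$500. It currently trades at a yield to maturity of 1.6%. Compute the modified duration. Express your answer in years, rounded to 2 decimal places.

7.64 years

Periodic yield y = 0.016. First find Macaulay duration:
  t   CF        PV=CF/(1+0.016)^t    t·PV
  1        22.50        22.1457        22.1457
  2        22.50        21.7969        43.5938
  3        22.50        21.4537        64.3610
  4        22.50        21.1158        84.4632
  5        22.50        20.7833       103.9164
  6        22.50        20.4560       122.7359
  7        22.50        20.1338       140.9369
  8        22.50        19.8168       158.5342
  9       522.50       452.9423     4,076.4811
  Σ                    620.6443     4,817.1681
P = 620.6443; Macaulay duration = 4,817.1681 / 620.6443 = 7.76156 years.
Modified duration = D_Mac / (1 + y) = 7.76156 / 1.016 = 7.63933 years.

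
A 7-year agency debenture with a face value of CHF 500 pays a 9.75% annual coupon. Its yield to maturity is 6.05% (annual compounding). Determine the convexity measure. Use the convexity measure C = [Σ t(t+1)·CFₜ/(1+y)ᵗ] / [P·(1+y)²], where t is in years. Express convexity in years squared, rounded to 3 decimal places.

With y = 0.0605:
  t   CF        PV=CF/(1+0.0605)^t    t·PV        t(t+1)·PV
  1        48.75        45.9689        45.9689          91.9378
  2        48.75        43.3464        86.6928         260.0785
  3        48.75        40.8736       122.6207         490.4829
  4        48.75        38.5418       154.1672         770.8359
  5        48.75        36.3430       181.7152       1,090.2912
  6        48.75        34.2697       205.6183       1,439.3283
  7       548.75       363.7473     2,546.2314      20,369.8509
  Σ                    603.0908     3,343.0145      24,512.8055
P = 603.0908.
Convexity = Σ t(t+1)·PV / [P·(1+y)²] = 24,512.8055 / (603.0908 × 1.124660) = 36.14007.

36.140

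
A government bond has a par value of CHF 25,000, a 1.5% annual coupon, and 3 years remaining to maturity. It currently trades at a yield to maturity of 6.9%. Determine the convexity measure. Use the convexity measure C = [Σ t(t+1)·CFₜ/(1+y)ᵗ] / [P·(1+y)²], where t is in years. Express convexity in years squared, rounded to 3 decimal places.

10.277

With y = 0.069:
  t   CF        PV=CF/(1+0.069)^t    t·PV        t(t+1)·PV
  1       375.00       350.7951       350.7951         701.5903
  2       375.00       328.1526       656.3052       1,968.9156
  3    25,375.00    20,771.7427    62,315.2282     249,260.9129
  Σ                 21,450.6905    63,322.3286     251,931.4189
P = 21,450.6905.
Convexity = Σ t(t+1)·PV / [P·(1+y)²] = 251,931.4189 / (21,450.6905 × 1.142761) = 10.27746.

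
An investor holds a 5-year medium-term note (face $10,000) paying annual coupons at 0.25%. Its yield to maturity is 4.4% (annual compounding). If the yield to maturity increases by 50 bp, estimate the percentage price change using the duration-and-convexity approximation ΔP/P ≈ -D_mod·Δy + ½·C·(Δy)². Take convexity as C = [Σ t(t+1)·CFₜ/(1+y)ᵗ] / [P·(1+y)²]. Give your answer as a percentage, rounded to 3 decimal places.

-2.347%

With y = 0.044:
  t   CF        PV=CF/(1+0.044)^t    t·PV        t(t+1)·PV
  1        25.00        23.9464        23.9464          47.8927
  2        25.00        22.9371        45.8743         137.6228
  3        25.00        21.9704        65.9113         263.6451
  4        25.00        21.0445        84.1779         420.8894
  5    10,025.00     8,083.1733    40,415.8663     242,495.1979
  Σ                  8,173.0716    40,635.7761     243,365.2479
P = 8,173.0716; D_Mac = 4.97191 yrs; D_mod = 4.76237 yrs; C = 27.31947.
Duration effect: -4.76237 × (+0.005) = -0.023812
Convexity effect: 0.5 × 27.31947 × (0.005)² = +0.0003415
ΔP/P ≈ -0.023812 + 0.0003415 = -0.023470 = -2.3470%.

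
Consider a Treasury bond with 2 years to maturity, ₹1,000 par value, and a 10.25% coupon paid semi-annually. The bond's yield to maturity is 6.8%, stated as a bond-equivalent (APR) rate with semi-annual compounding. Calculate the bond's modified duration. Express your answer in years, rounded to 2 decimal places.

Periodic yield y = 0.034. First find Macaulay duration:
  t   CF        PV=CF/(1+0.034)^t    t·PV
  1        51.25        49.5648        49.5648
  2        51.25        47.9350        95.8700
  3        51.25        46.3588       139.0764
  4     1,051.25       919.6527     3,678.6108
  Σ                  1,063.5113     3,963.1221
P = 1,063.5113; Macaulay duration = 3,963.1221 / 1,063.5113 = 3.72645 half-year periods = 1.86323 years.
Modified duration = D_Mac / (1 + y) = 1.86323 / 1.034 = 1.80196 years.

1.80 years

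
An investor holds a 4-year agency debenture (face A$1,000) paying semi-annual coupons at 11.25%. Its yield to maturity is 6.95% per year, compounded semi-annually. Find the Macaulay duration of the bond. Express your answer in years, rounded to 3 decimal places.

Periodic yield y = 0.03475. Discount each cash flow and weight by its period:
  t   CF        PV=CF/(1+0.03475)^t    t·PV
  1        56.25        54.3610        54.3610
  2        56.25        52.5354       105.0707
  3        56.25        50.7711       152.3132
  4        56.25        49.0660       196.2641
  5        56.25        47.4182       237.0912
  6        56.25        45.8258       274.9547
  7        56.25        44.2868       310.0077
  8     1,056.25       803.6801     6,429.4412
  Σ                  1,147.9444     7,759.5037
Price P = Σ PV = 1,147.9444.
Macaulay duration = Σ(t·PV) / P = 7,759.5037 / 1,147.9444 = 6.75948 half-year periods.
In years: 6.75948 / 2 = 3.37974 years.

3.380 years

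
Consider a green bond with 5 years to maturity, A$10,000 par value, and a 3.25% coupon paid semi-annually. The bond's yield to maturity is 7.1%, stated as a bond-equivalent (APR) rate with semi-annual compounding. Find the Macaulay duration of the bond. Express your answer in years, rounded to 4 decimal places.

Periodic yield y = 0.0355. Discount each cash flow and weight by its period:
  t   CF        PV=CF/(1+0.0355)^t    t·PV
  1       162.50       156.9290       156.9290
  2       162.50       151.5490       303.0981
  3       162.50       146.3535       439.0604
  4       162.50       141.3361       565.3442
  5       162.50       136.4906       682.4532
  6       162.50       131.8113       790.8680
  7       162.50       127.2924       891.0471
  8       162.50       122.9285       983.4279
  9       162.50       118.7141     1,068.4272
  10   10,162.50     7,169.6759    71,696.7594
  Σ                  8,403.0806    77,577.4145
Price P = Σ PV = 8,403.0806.
Macaulay duration = Σ(t·PV) / P = 77,577.4145 / 8,403.0806 = 9.23202 half-year periods.
In years: 9.23202 / 2 = 4.61601 years.

4.6160 years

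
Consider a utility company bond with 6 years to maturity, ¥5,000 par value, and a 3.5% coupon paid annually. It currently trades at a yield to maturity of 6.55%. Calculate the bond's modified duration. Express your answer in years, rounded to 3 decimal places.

5.131 years

Periodic yield y = 0.0655. First find Macaulay duration:
  t   CF        PV=CF/(1+0.0655)^t    t·PV
  1       175.00       164.2421       164.2421
  2       175.00       154.1456       308.2912
  3       175.00       144.6697       434.0092
  4       175.00       135.7764       543.1055
  5       175.00       127.4297       637.1487
  6     5,175.00     3,536.6300    21,219.7802
  Σ                  4,262.8936    23,306.5769
P = 4,262.8936; Macaulay duration = 23,306.5769 / 4,262.8936 = 5.46731 years.
Modified duration = D_Mac / (1 + y) = 5.46731 / 1.0655 = 5.13122 years.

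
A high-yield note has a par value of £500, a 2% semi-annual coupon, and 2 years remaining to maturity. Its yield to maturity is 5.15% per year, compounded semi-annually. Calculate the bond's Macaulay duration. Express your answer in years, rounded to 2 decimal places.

Periodic yield y = 0.02575. Discount each cash flow and weight by its period:
  t   CF        PV=CF/(1+0.02575)^t    t·PV
  1         5.00         4.8745         4.8745
  2         5.00         4.7521         9.5042
  3         5.00         4.6328        13.8985
  4       505.00       456.1685     1,824.6739
  Σ                    470.4279     1,852.9511
Price P = Σ PV = 470.4279.
Macaulay duration = Σ(t·PV) / P = 1,852.9511 / 470.4279 = 3.93886 half-year periods.
In years: 3.93886 / 2 = 1.96943 years.

1.97 years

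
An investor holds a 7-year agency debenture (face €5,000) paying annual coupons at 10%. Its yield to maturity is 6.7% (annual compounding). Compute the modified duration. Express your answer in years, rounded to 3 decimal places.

Periodic yield y = 0.067. First find Macaulay duration:
  t   CF        PV=CF/(1+0.067)^t    t·PV
  1       500.00       468.6036       468.6036
  2       500.00       439.1786       878.3572
  3       500.00       411.6013     1,234.8039
  4       500.00       385.7557     1,543.0227
  5       500.00       361.5330     1,807.6648
  6       500.00       338.8313     2,032.9876
  7     5,500.00     3,493.1059    24,451.7414
  Σ                  5,898.6093    32,417.1812
P = 5,898.6093; Macaulay duration = 32,417.1812 / 5,898.6093 = 5.49573 years.
Modified duration = D_Mac / (1 + y) = 5.49573 / 1.067 = 5.15064 years.

5.151 years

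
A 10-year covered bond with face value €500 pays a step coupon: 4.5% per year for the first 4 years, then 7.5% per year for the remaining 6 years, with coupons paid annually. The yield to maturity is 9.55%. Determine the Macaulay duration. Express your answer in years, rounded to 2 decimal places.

7.77 years

Periodic yield y = 0.0955. Discount each cash flow and weight by its year:
  t   CF        PV=CF/(1+0.0955)^t    t·PV
  1        22.50        20.5386        20.5386
  2        22.50        18.7481        37.4962
  3        22.50        17.1138        51.3413
  4        22.50        15.6219        62.4875
  5        37.50        23.7667       118.8336
  6        37.50        21.6949       130.1692
  7        37.50        19.8036       138.6253
  8        37.50        18.0772       144.6179
  9        37.50        16.5014       148.5123
  10      537.50       215.9010     2,159.0100
  Σ                    387.7671     3,011.6319
Price P = Σ PV = 387.7671.
Macaulay duration = Σ(t·PV) / P = 3,011.6319 / 387.7671 = 7.76660 years.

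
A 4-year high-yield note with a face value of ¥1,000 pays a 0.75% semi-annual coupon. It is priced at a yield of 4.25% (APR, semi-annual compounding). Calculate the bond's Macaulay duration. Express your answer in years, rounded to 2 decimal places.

Periodic yield y = 0.02125. Discount each cash flow and weight by its period:
  t   CF        PV=CF/(1+0.02125)^t    t·PV
  1         3.75         3.6720         3.6720
  2         3.75         3.5956         7.1911
  3         3.75         3.5207        10.5622
  4         3.75         3.4475        13.7900
  5         3.75         3.3758        16.8788
  6         3.75         3.3055        19.8331
  7         3.75         3.2367        22.6571
  8     1,003.75       848.3382     6,786.7053
  Σ                    872.4919     6,881.2895
Price P = Σ PV = 872.4919.
Macaulay duration = Σ(t·PV) / P = 6,881.2895 / 872.4919 = 7.88694 half-year periods.
In years: 7.88694 / 2 = 3.94347 years.

3.94 years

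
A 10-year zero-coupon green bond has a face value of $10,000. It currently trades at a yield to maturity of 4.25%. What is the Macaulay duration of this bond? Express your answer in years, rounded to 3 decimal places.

10.000 years

A zero-coupon bond has a single cash flow at maturity, so its Macaulay duration equals its maturity: 10 years.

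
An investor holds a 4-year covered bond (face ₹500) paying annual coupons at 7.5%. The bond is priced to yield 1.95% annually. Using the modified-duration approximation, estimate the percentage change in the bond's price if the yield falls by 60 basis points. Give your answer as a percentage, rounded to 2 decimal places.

Periodic yield y = 0.0195. Modified duration first:
  t   CF        PV=CF/(1+0.0195)^t    t·PV
  1        37.50        36.7827        36.7827
  2        37.50        36.0792        72.1584
  3        37.50        35.3891       106.1673
  4       537.50       497.5418     1,990.1671
  Σ                    605.7928     2,205.2755
P = 605.7928; D_Mac = 3.64031 yrs; D_mod = 3.64031/(1+0.0195) = 3.57068 yrs.
ΔP/P ≈ -D_mod · Δy = -3.57068 × (-0.006) = +0.021424 = +2.1424%.

+2.14%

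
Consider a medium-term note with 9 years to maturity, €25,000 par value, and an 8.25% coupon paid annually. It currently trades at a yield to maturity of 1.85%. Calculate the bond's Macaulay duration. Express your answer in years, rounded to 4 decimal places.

7.1681 years

Periodic yield y = 0.0185. Discount each cash flow and weight by its year:
  t   CF        PV=CF/(1+0.0185)^t    t·PV
  1     2,062.50     2,025.0368     2,025.0368
  2     2,062.50     1,988.2541     3,976.5082
  3     2,062.50     1,952.1395     5,856.4186
  4     2,062.50     1,916.6809     7,666.7238
  5     2,062.50     1,881.8664     9,409.3321
  6     2,062.50     1,847.6843    11,086.1055
  7     2,062.50     1,814.1230    12,698.8608
  8     2,062.50     1,781.1713    14,249.3705
  9    27,062.50    22,946.6142   206,519.5277
  Σ                 38,153.5705   273,487.8839
Price P = Σ PV = 38,153.5705.
Macaulay duration = Σ(t·PV) / P = 273,487.8839 / 38,153.5705 = 7.16808 years.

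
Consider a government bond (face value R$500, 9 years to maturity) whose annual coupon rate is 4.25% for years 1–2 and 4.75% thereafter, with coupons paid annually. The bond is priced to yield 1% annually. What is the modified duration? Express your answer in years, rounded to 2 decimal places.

Periodic yield y = 0.01. First find Macaulay duration:
  t   CF        PV=CF/(1+0.01)^t    t·PV
  1        21.25        21.0396        21.0396
  2        21.25        20.8313        41.6626
  3        23.75        23.0515        69.1545
  4        23.75        22.8233        91.2931
  5        23.75        22.5973       112.9866
  6        23.75        22.3736       134.2414
  7        23.75        22.1521       155.0644
  8        23.75        21.9327       175.4618
  9       523.75       478.8855     4,309.9693
  Σ                    655.6868     5,110.8734
P = 655.6868; Macaulay duration = 5,110.8734 / 655.6868 = 7.79469 years.
Modified duration = D_Mac / (1 + y) = 7.79469 / 1.01 = 7.71751 years.

7.72 years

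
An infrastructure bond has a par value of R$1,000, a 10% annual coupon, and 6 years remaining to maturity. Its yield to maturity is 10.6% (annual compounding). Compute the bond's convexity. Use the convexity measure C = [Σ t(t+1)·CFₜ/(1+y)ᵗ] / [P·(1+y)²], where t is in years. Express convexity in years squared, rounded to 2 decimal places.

25.13

With y = 0.106:
  t   CF        PV=CF/(1+0.106)^t    t·PV        t(t+1)·PV
  1       100.00        90.4159        90.4159         180.8318
  2       100.00        81.7504       163.5007         490.5022
  3       100.00        73.9153       221.7460         886.9842
  4       100.00        66.8312       267.3249       1,336.6247
  5       100.00        60.4261       302.1304       1,812.7822
  6     1,100.00       600.9826     3,605.8958      25,241.2707
  Σ                    974.3216     4,651.0138      29,948.9958
P = 974.3216.
Convexity = Σ t(t+1)·PV / [P·(1+y)²] = 29,948.9958 / (974.3216 × 1.223236) = 25.12868.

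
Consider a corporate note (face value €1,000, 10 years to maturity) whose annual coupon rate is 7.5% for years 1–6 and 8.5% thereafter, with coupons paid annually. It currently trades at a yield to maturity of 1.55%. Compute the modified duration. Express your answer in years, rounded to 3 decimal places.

Periodic yield y = 0.0155. First find Macaulay duration:
  t   CF        PV=CF/(1+0.0155)^t    t·PV
  1        75.00        73.8552        73.8552
  2        75.00        72.7280       145.4559
  3        75.00        71.6179       214.8536
  4        75.00        70.5247       282.0990
  5        75.00        69.4483       347.2415
  6        75.00        68.3883       410.3297
  7        85.00        76.3237       534.2659
  8        85.00        75.1587       601.2699
  9        85.00        74.0116       666.1041
  10    1,085.00       930.3159     9,303.1594
  Σ                  1,582.3724    12,578.6343
P = 1,582.3724; Macaulay duration = 12,578.6343 / 1,582.3724 = 7.94923 years.
Modified duration = D_Mac / (1 + y) = 7.94923 / 1.0155 = 7.82789 years.

7.828 years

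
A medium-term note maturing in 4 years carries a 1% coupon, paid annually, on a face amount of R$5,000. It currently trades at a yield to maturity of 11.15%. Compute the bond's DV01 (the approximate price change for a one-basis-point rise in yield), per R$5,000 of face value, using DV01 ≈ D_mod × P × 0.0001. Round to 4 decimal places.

R$1.2119

Periodic yield y = 0.1115.
  t   CF        PV=CF/(1+0.1115)^t    t·PV
  1        50.00        44.9843        44.9843
  2        50.00        40.4717        80.9433
  3        50.00        36.4118       109.2353
  4     5,050.00     3,308.6704    13,234.6817
  Σ                  3,430.5381    13,469.8446
P = 3,430.5381; D_Mac = 3.92645 yrs; D_mod = 3.53257 yrs.
DV01 ≈ 3.53257 × 3,430.5381 × 0.0001 = 1.211862.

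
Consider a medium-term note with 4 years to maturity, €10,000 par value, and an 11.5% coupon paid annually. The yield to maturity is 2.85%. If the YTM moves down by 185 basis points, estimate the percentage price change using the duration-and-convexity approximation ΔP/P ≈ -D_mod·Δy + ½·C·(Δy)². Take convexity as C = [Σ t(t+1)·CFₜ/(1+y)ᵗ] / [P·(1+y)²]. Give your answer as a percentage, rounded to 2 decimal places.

With y = 0.0285:
  t   CF        PV=CF/(1+0.0285)^t    t·PV        t(t+1)·PV
  1     1,150.00     1,118.1332     1,118.1332       2,236.2664
  2     1,150.00     1,087.1494     2,174.2989       6,522.8967
  3     1,150.00     1,057.0243     3,171.0728      12,684.2910
  4    11,150.00     9,964.5498    39,858.1993     199,290.9966
  Σ                 13,226.8567    46,321.7042     220,734.4507
P = 13,226.8567; D_Mac = 3.50209 yrs; D_mod = 3.40505 yrs; C = 15.77629.
Duration effect: -3.40505 × (-0.0185) = +0.062993
Convexity effect: 0.5 × 15.77629 × (-0.0185)² = +0.0026997
ΔP/P ≈ +0.062993 + 0.0026997 = +0.065693 = +6.5693%.

+6.57%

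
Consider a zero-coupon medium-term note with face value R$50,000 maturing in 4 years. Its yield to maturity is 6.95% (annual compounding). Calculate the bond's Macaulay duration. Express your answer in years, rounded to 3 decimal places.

A zero-coupon bond has a single cash flow at maturity, so its Macaulay duration equals its maturity: 4 years.

4.000 years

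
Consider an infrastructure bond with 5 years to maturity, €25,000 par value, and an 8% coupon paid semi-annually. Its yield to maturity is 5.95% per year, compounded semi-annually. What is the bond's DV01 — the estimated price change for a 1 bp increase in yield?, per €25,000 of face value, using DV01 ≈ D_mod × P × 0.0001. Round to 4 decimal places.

Periodic yield y = 0.02975.
  t   CF        PV=CF/(1+0.02975)^t    t·PV
  1     1,000.00       971.1095       971.1095
  2     1,000.00       943.0536     1,886.1073
  3     1,000.00       915.8083     2,747.4250
  4     1,000.00       889.3502     3,557.4007
  5     1,000.00       863.6564     4,318.2820
  6     1,000.00       838.7049     5,032.2296
  7     1,000.00       814.4743     5,701.3202
  8     1,000.00       790.9437     6,327.5499
  9     1,000.00       768.0930     6,912.8368
  10   26,000.00    19,393.4619   193,934.6192
  Σ                 27,188.6560   231,388.8803
P = 27,188.6560; D_Mac = 8.51049 half-year periods = 4.25525 yrs; D_mod = 4.13231 yrs.
DV01 ≈ 4.13231 × 27,188.6560 × 0.0001 = 11.235197.

€11.2352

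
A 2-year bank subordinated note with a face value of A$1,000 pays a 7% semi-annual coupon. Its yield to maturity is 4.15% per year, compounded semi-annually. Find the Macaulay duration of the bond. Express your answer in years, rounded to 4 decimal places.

1.9037 years

Periodic yield y = 0.02075. Discount each cash flow and weight by its period:
  t   CF        PV=CF/(1+0.02075)^t    t·PV
  1        35.00        34.2885        34.2885
  2        35.00        33.5915        67.1830
  3        35.00        32.9086        98.7259
  4     1,035.00       953.3729     3,813.4915
  Σ                  1,054.1615     4,013.6889
Price P = Σ PV = 1,054.1615.
Macaulay duration = Σ(t·PV) / P = 4,013.6889 / 1,054.1615 = 3.80747 half-year periods.
In years: 3.80747 / 2 = 1.90374 years.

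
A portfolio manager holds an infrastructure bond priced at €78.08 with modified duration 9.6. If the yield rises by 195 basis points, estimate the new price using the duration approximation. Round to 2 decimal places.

Duration approximation: ΔP/P ≈ -D_mod · Δy = -9.6 × (+0.0195) = -0.187200.
New price ≈ 78.08 × (1 - 0.187200) = 63.463424.

€63.46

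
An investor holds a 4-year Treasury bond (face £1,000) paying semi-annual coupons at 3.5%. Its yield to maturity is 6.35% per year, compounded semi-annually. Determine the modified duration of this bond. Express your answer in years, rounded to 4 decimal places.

3.6365 years

Periodic yield y = 0.03175. First find Macaulay duration:
  t   CF        PV=CF/(1+0.03175)^t    t·PV
  1        17.50        16.9615        16.9615
  2        17.50        16.4395        32.8790
  3        17.50        15.9336        47.8009
  4        17.50        15.4433        61.7732
  5        17.50        14.9681        74.8403
  6        17.50        14.5075        87.0447
  7        17.50        14.0610        98.4271
  8     1,017.50       792.3893     6,339.1143
  Σ                    900.7037     6,758.8411
P = 900.7037; Macaulay duration = 6,758.8411 / 900.7037 = 7.50396 half-year periods = 3.75198 years.
Modified duration = D_Mac / (1 + y) = 3.75198 / 1.03175 = 3.63652 years.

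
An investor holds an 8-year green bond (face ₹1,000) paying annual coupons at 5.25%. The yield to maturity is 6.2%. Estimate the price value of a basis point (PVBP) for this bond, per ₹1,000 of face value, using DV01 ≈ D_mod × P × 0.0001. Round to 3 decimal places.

₹0.593

Periodic yield y = 0.062.
  t   CF        PV=CF/(1+0.062)^t    t·PV
  1        52.50        49.4350        49.4350
  2        52.50        46.5490        93.0980
  3        52.50        43.8314       131.4943
  4        52.50        41.2725       165.0902
  5        52.50        38.8630       194.3152
  6        52.50        36.5942       219.5652
  7        52.50        34.4578       241.2047
  8     1,052.50       650.4681     5,203.7444
  Σ                    941.4711     6,297.9469
P = 941.4711; D_Mac = 6.68947 yrs; D_mod = 6.29894 yrs.
DV01 ≈ 6.29894 × 941.4711 × 0.0001 = 0.593027.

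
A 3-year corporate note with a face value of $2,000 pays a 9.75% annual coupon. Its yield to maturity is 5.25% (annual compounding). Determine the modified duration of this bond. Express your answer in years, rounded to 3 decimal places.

Periodic yield y = 0.0525. First find Macaulay duration:
  t   CF        PV=CF/(1+0.0525)^t    t·PV
  1       195.00       185.2732       185.2732
  2       195.00       176.0315       352.0630
  3     2,195.00     1,882.6440     5,647.9321
  Σ                  2,243.9487     6,185.2683
P = 2,243.9487; Macaulay duration = 6,185.2683 / 2,243.9487 = 2.75642 years.
Modified duration = D_Mac / (1 + y) = 2.75642 / 1.0525 = 2.61893 years.

2.619 years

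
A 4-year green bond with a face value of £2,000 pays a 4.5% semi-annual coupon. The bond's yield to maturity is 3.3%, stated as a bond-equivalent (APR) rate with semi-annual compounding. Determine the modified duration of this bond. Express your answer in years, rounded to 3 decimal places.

Periodic yield y = 0.0165. First find Macaulay duration:
  t   CF        PV=CF/(1+0.0165)^t    t·PV
  1        45.00        44.2696        44.2696
  2        45.00        43.5510        87.1019
  3        45.00        42.8440       128.5321
  4        45.00        42.1486       168.5943
  5        45.00        41.4644       207.3221
  6        45.00        40.7914       244.7482
  7        45.00        40.1292       280.9046
  8     2,045.00     1,794.0488    14,352.3903
  Σ                  2,089.2469    15,513.8631
P = 2,089.2469; Macaulay duration = 15,513.8631 / 2,089.2469 = 7.42558 half-year periods = 3.71279 years.
Modified duration = D_Mac / (1 + y) = 3.71279 / 1.0165 = 3.65252 years.

3.653 years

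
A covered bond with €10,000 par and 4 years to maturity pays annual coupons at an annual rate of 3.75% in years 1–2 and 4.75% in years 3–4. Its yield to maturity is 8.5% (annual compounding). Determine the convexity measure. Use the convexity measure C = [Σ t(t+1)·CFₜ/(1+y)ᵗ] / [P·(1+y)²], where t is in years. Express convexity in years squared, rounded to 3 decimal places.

With y = 0.085:
  t   CF        PV=CF/(1+0.085)^t    t·PV        t(t+1)·PV
  1       375.00       345.6221       345.6221         691.2442
  2       375.00       318.5457       637.0915       1,911.2744
  3       475.00       371.8813     1,115.6440       4,462.5762
  4    10,475.00     7,558.4906    30,233.9625     151,169.8126
  Σ                  8,594.5398    32,332.3201     158,234.9074
P = 8,594.5398.
Convexity = Σ t(t+1)·PV / [P·(1+y)²] = 158,234.9074 / (8,594.5398 × 1.177225) = 15.63940.

15.639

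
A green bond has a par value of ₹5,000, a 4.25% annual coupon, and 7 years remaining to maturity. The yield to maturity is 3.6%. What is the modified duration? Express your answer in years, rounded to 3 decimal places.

6.002 years

Periodic yield y = 0.036. First find Macaulay duration:
  t   CF        PV=CF/(1+0.036)^t    t·PV
  1       212.50       205.1158       205.1158
  2       212.50       197.9883       395.9765
  3       212.50       191.1084       573.3251
  4       212.50       184.4675       737.8701
  5       212.50       178.0575       890.2873
  6       212.50       171.8701     1,031.2208
  7     5,212.50     4,069.3756    28,485.6294
  Σ                  5,197.9832    32,319.4249
P = 5,197.9832; Macaulay duration = 32,319.4249 / 5,197.9832 = 6.21769 years.
Modified duration = D_Mac / (1 + y) = 6.21769 / 1.036 = 6.00163 years.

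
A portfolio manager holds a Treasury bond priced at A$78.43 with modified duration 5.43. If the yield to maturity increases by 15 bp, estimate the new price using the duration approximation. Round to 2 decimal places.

A$77.79

Duration approximation: ΔP/P ≈ -D_mod · Δy = -5.43 × (+0.0015) = -0.008145.
New price ≈ 78.43 × (1 - 0.008145) = 77.79118765.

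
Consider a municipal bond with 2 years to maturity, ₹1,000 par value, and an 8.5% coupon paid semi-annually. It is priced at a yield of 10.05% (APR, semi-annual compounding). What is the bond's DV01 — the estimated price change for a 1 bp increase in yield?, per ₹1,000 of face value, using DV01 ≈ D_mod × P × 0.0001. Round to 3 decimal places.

₹0.174

Periodic yield y = 0.05025.
  t   CF        PV=CF/(1+0.05025)^t    t·PV
  1        42.50        40.4666        40.4666
  2        42.50        38.5304        77.0608
  3        42.50        36.6869       110.0607
  4     1,042.50       856.8510     3,427.4040
  Σ                    972.5348     3,654.9920
P = 972.5348; D_Mac = 3.75821 half-year periods = 1.87911 yrs; D_mod = 1.78920 yrs.
DV01 ≈ 1.78920 × 972.5348 × 0.0001 = 0.174006.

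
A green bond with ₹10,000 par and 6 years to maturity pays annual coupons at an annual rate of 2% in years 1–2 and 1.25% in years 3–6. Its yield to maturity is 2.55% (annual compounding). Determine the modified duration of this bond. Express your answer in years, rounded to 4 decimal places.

Periodic yield y = 0.0255. First find Macaulay duration:
  t   CF        PV=CF/(1+0.0255)^t    t·PV
  1       200.00       195.0268       195.0268
  2       200.00       190.1773       380.3546
  3       125.00       115.9052       347.7157
  4       125.00       113.0231       452.0925
  5       125.00       110.2127       551.0636
  6    10,125.00     8,705.2459    52,231.4754
  Σ                  9,429.5911    54,157.7286
P = 9,429.5911; Macaulay duration = 54,157.7286 / 9,429.5911 = 5.74338 years.
Modified duration = D_Mac / (1 + y) = 5.74338 / 1.0255 = 5.60057 years.

5.6006 years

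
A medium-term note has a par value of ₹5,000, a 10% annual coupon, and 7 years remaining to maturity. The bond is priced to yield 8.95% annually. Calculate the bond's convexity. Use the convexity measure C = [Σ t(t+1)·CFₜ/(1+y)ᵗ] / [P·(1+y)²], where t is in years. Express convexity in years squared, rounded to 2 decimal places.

With y = 0.0895:
  t   CF        PV=CF/(1+0.0895)^t    t·PV        t(t+1)·PV
  1       500.00       458.9261       458.9261         917.8522
  2       500.00       421.2264       842.4527       2,527.3581
  3       500.00       386.6235     1,159.8706       4,639.4826
  4       500.00       354.8633     1,419.4531       7,097.2657
  5       500.00       325.7121     1,628.5603       9,771.3616
  6       500.00       298.9555     1,793.7332      12,556.1324
  7     5,500.00     3,018.3670    21,128.5692     169,028.5533
  Σ                  5,264.6739    28,431.5652     206,538.0059
P = 5,264.6739.
Convexity = Σ t(t+1)·PV / [P·(1+y)²] = 206,538.0059 / (5,264.6739 × 1.187010) = 33.05020.

33.05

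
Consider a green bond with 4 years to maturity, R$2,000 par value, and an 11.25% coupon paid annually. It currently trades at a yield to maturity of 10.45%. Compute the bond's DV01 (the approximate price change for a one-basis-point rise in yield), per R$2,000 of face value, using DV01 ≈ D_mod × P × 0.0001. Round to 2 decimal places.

Periodic yield y = 0.1045.
  t   CF        PV=CF/(1+0.1045)^t    t·PV
  1       225.00       203.7121       203.7121
  2       225.00       184.4383       368.8766
  3       225.00       166.9880       500.9641
  4     2,225.00     1,495.0893     5,980.3572
  Σ                  2,050.2277     7,053.9100
P = 2,050.2277; D_Mac = 3.44055 yrs; D_mod = 3.11503 yrs.
DV01 ≈ 3.11503 × 2,050.2277 × 0.0001 = 0.638652.

R$0.64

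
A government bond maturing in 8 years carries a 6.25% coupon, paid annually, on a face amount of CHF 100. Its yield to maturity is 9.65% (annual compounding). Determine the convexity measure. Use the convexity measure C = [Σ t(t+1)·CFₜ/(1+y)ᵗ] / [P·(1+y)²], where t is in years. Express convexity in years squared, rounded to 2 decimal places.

43.81

With y = 0.0965:
  t   CF        PV=CF/(1+0.0965)^t    t·PV        t(t+1)·PV
  1         6.25         5.7000         5.7000          11.3999
  2         6.25         5.1983        10.3966          31.1899
  3         6.25         4.7408        14.2225          56.8899
  4         6.25         4.3236        17.2944          86.4720
  5         6.25         3.9431        19.7155         118.2927
  6         6.25         3.5961        21.5764         151.0350
  7         6.25         3.2796        22.9571         183.6570
  8       106.25        50.8464       406.7709       3,660.9378
  Σ                     81.6278       518.6333       4,299.8742
P = 81.6278.
Convexity = Σ t(t+1)·PV / [P·(1+y)²] = 4,299.8742 / (81.6278 × 1.202312) = 43.81273.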